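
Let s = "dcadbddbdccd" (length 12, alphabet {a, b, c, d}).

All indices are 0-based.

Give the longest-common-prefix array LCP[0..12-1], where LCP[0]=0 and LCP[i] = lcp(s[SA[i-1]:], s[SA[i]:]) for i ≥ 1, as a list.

[0, 0, 2, 0, 1, 1, 0, 1, 3, 1, 2, 1]

rank→(start, suffix):
  0 → (2, 'adbddbdccd')
  1 → (7, 'bdccd')
  2 → (4, 'bddbdccd')
  3 → (1, 'cadbddbdccd')
  4 → (9, 'ccd')
  5 → (10, 'cd')
  6 → (11, 'd')
  7 → (6, 'dbdccd')
  8 → (3, 'dbddbdccd')
  9 → (0, 'dcadbddbdccd')
  10 → (8, 'dccd')
  11 → (5, 'ddbdccd')

SA = [2, 7, 4, 1, 9, 10, 11, 6, 3, 0, 8, 5]
i: (SA[i-1],SA[i]) lcp shared
  1: (2,7) 0 ''
  2: (7,4) 2 'bd'
  3: (4,1) 0 ''
  4: (1,9) 1 'c'
  5: (9,10) 1 'c'
  6: (10,11) 0 ''
  7: (11,6) 1 'd'
  8: (6,3) 3 'dbd'
  9: (3,0) 1 'd'
  10: (0,8) 2 'dc'
  11: (8,5) 1 'd'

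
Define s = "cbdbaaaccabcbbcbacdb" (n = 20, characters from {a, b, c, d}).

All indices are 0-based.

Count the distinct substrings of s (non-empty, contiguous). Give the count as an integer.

186

rank→(start, suffix):
  0 → (4, 'aaaccabcbbcbacdb')
  1 → (5, 'aaccabcbbcbacdb')
  2 → (9, 'abcbbcbacdb')
  3 → (6, 'accabcbbcbacdb')
  4 → (16, 'acdb')
  5 → (19, 'b')
  6 → (3, 'baaaccabcbbcbacdb')
  7 → (15, 'bacdb')
  8 → (12, 'bbcbacdb')
  9 → (13, 'bcbacdb')
  10 → (10, 'bcbbcbacdb')
  11 → (1, 'bdbaaaccabcbbcbacdb')
  12 → (8, 'cabcbbcbacdb')
  13 → (14, 'cbacdb')
  14 → (11, 'cbbcbacdb')
  15 → (0, 'cbdbaaaccabcbbcbacdb')
  16 → (7, 'ccabcbbcbacdb')
  17 → (17, 'cdb')
  18 → (18, 'db')
  19 → (2, 'dbaaaccabcbbcbacdb')

SA = [4, 5, 9, 6, 16, 19, 3, 15, 12, 13, 10, 1, 8, 14, 11, 0, 7, 17, 18, 2]
[i] adj suffixes → lcp
  [1] 4/5 → 2 ('aa')
  [2] 5/9 → 1 ('a')
  [3] 9/6 → 1 ('a')
  [4] 6/16 → 2 ('ac')
  [5] 16/19 → 0 ('')
  [6] 19/3 → 1 ('b')
  [7] 3/15 → 2 ('ba')
  [8] 15/12 → 1 ('b')
  [9] 12/13 → 1 ('b')
  [10] 13/10 → 3 ('bcb')
  [11] 10/1 → 1 ('b')
  [12] 1/8 → 0 ('')
  [13] 8/14 → 1 ('c')
  [14] 14/11 → 2 ('cb')
  [15] 11/0 → 2 ('cb')
  [16] 0/7 → 1 ('c')
  [17] 7/17 → 1 ('c')
  [18] 17/18 → 0 ('')
  [19] 18/2 → 2 ('db')

n(n+1)/2 = 20·21/2 = 210
Σ LCP = 0 + 2 + 1 + 1 + 2 + 0 + 1 + 2 + 1 + 1 + 3 + 1 + 0 + 1 + 2 + 2 + 1 + 1 + 0 + 2 = 24
distinct = 210 − 24 = 186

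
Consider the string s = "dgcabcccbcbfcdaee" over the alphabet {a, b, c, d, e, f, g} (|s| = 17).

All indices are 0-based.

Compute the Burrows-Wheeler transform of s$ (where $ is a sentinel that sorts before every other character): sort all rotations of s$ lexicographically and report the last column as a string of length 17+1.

ecdcacgcbcbfc$eabd

rank  rotation            last
    0  $dgcabcccbcbfcdaee  e
    1  abcccbcbfcdaee$dgc  c
    2  aee$dgcabcccbcbfcd  d
    3  bcbfcdaee$dgcabccc  c
    4  bcccbcbfcdaee$dgca  a
    5  bfcdaee$dgcabcccbc  c
    6  cabcccbcbfcdaee$dg  g
    7  cbcbfcdaee$dgcabcc  c
    8  cbfcdaee$dgcabcccb  b
    9  ccbcbfcdaee$dgcabc  c
   10  cccbcbfcdaee$dgcab  b
   11  cdaee$dgcabcccbcbf  f
   12  daee$dgcabcccbcbfc  c
   13  dgcabcccbcbfcdaee$  $
   14  e$dgcabcccbcbfcdae  e
   15  ee$dgcabcccbcbfcda  a
   16  fcdaee$dgcabcccbcb  b
   17  gcabcccbcbfcdaee$d  d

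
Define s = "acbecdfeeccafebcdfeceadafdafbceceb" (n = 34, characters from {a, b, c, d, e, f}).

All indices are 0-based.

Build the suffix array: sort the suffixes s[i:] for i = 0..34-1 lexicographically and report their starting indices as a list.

[0, 21, 26, 23, 11, 33, 14, 28, 2, 10, 1, 9, 15, 4, 19, 31, 29, 25, 22, 16, 5, 20, 32, 13, 8, 3, 18, 30, 7, 27, 24, 12, 17, 6]

sorted suffixes:
  #0 SA[0]=0  'acbecdfeeccafebcdfeceadafdafbceceb'
  #1 SA[1]=21  'adafdafbceceb'
  #2 SA[2]=26  'afbceceb'
  #3 SA[3]=23  'afdafbceceb'
  #4 SA[4]=11  'afebcdfeceadafdafbceceb'
  #5 SA[5]=33  'b'
  #6 SA[6]=14  'bcdfeceadafdafbceceb'
  #7 SA[7]=28  'bceceb'
  #8 SA[8]=2  'becdfeeccafebcdfeceadafdafbceceb'
  #9 SA[9]=10  'cafebcdfeceadafdafbceceb'
  #10 SA[10]=1  'cbecdfeeccafebcdfeceadafdafbceceb'
  #11 SA[11]=9  'ccafebcdfeceadafdafbceceb'
  #12 SA[12]=15  'cdfeceadafdafbceceb'
  #13 SA[13]=4  'cdfeeccafebcdfeceadafdafbceceb'
  #14 SA[14]=19  'ceadafdafbceceb'
  #15 SA[15]=31  'ceb'
  #16 SA[16]=29  'ceceb'
  #17 SA[17]=25  'dafbceceb'
  #18 SA[18]=22  'dafdafbceceb'
  #19 SA[19]=16  'dfeceadafdafbceceb'
  #20 SA[20]=5  'dfeeccafebcdfeceadafdafbceceb'
  #21 SA[21]=20  'eadafdafbceceb'
  #22 SA[22]=32  'eb'
  #23 SA[23]=13  'ebcdfeceadafdafbceceb'
  #24 SA[24]=8  'eccafebcdfeceadafdafbceceb'
  #25 SA[25]=3  'ecdfeeccafebcdfeceadafdafbceceb'
  #26 SA[26]=18  'eceadafdafbceceb'
  #27 SA[27]=30  'eceb'
  #28 SA[28]=7  'eeccafebcdfeceadafdafbceceb'
  #29 SA[29]=27  'fbceceb'
  #30 SA[30]=24  'fdafbceceb'
  #31 SA[31]=12  'febcdfeceadafdafbceceb'
  #32 SA[32]=17  'feceadafdafbceceb'
  #33 SA[33]=6  'feeccafebcdfeceadafdafbceceb'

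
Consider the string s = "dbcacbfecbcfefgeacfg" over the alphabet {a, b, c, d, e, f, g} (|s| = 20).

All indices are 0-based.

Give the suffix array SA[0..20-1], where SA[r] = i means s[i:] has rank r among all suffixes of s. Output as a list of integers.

rank | idx | suffix
   0 |   3 | acbfecbcfefgeacfg
   1 |  16 | acfg
   2 |   1 | bcacbfecbcfefgeacfg
   3 |   9 | bcfefgeacfg
   4 |   5 | bfecbcfefgeacfg
   5 |   2 | cacbfecbcfefgeacfg
   6 |   8 | cbcfefgeacfg
   7 |   4 | cbfecbcfefgeacfg
   8 |  10 | cfefgeacfg
   9 |  17 | cfg
  10 |   0 | dbcacbfecbcfefgeacfg
  11 |  15 | eacfg
  12 |   7 | ecbcfefgeacfg
  13 |  12 | efgeacfg
  14 |   6 | fecbcfefgeacfg
  15 |  11 | fefgeacfg
  16 |  18 | fg
  17 |  13 | fgeacfg
  18 |  19 | g
  19 |  14 | geacfg

[3, 16, 1, 9, 5, 2, 8, 4, 10, 17, 0, 15, 7, 12, 6, 11, 18, 13, 19, 14]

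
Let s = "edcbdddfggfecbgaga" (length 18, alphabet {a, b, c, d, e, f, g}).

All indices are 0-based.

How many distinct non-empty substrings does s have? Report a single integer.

157

rank→(start, suffix):
  0 → (17, 'a')
  1 → (15, 'aga')
  2 → (3, 'bdddfggfecbgaga')
  3 → (13, 'bgaga')
  4 → (2, 'cbdddfggfecbgaga')
  5 → (12, 'cbgaga')
  6 → (1, 'dcbdddfggfecbgaga')
  7 → (4, 'dddfggfecbgaga')
  8 → (5, 'ddfggfecbgaga')
  9 → (6, 'dfggfecbgaga')
  10 → (11, 'ecbgaga')
  11 → (0, 'edcbdddfggfecbgaga')
  12 → (10, 'fecbgaga')
  13 → (7, 'fggfecbgaga')
  14 → (16, 'ga')
  15 → (14, 'gaga')
  16 → (9, 'gfecbgaga')
  17 → (8, 'ggfecbgaga')

SA = [17, 15, 3, 13, 2, 12, 1, 4, 5, 6, 11, 0, 10, 7, 16, 14, 9, 8]
[i] adj suffixes → lcp
  [1] 17/15 → 1 ('a')
  [2] 15/3 → 0 ('')
  [3] 3/13 → 1 ('b')
  [4] 13/2 → 0 ('')
  [5] 2/12 → 2 ('cb')
  [6] 12/1 → 0 ('')
  [7] 1/4 → 1 ('d')
  [8] 4/5 → 2 ('dd')
  [9] 5/6 → 1 ('d')
  [10] 6/11 → 0 ('')
  [11] 11/0 → 1 ('e')
  [12] 0/10 → 0 ('')
  [13] 10/7 → 1 ('f')
  [14] 7/16 → 0 ('')
  [15] 16/14 → 2 ('ga')
  [16] 14/9 → 1 ('g')
  [17] 9/8 → 1 ('g')

n(n+1)/2 = 18·19/2 = 171
Σ LCP = 0 + 1 + 0 + 1 + 0 + 2 + 0 + 1 + 2 + 1 + 0 + 1 + 0 + 1 + 0 + 2 + 1 + 1 = 14
distinct = 171 − 14 = 157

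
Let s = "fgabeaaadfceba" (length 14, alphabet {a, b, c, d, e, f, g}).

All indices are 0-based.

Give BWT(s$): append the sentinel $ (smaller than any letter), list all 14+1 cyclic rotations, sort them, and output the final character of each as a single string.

rank  rotation         last
    0  $fgabeaaadfceba  a
    1  a$fgabeaaadfceb  b
    2  aaadfceba$fgabe  e
    3  aadfceba$fgabea  a
    4  abeaaadfceba$fg  g
    5  adfceba$fgabeaa  a
    6  ba$fgabeaaadfce  e
    7  beaaadfceba$fga  a
    8  ceba$fgabeaaadf  f
    9  dfceba$fgabeaaa  a
   10  eaaadfceba$fgab  b
   11  eba$fgabeaaadfc  c
   12  fceba$fgabeaaad  d
   13  fgabeaaadfceba$  $
   14  gabeaaadfceba$f  f

abeagaeafabcd$f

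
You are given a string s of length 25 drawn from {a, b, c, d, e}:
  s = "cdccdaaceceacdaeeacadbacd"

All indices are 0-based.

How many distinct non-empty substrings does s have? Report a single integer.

293

rank→(start, suffix):
  0 → (5, 'aaceceacdaeeacadbacd')
  1 → (17, 'acadbacd')
  2 → (22, 'acd')
  3 → (11, 'acdaeeacadbacd')
  4 → (6, 'aceceacdaeeacadbacd')
  5 → (19, 'adbacd')
  6 → (14, 'aeeacadbacd')
  7 → (21, 'bacd')
  8 → (18, 'cadbacd')
  9 → (2, 'ccdaaceceacdaeeacadbacd')
  10 → (23, 'cd')
  11 → (3, 'cdaaceceacdaeeacadbacd')
  12 → (12, 'cdaeeacadbacd')
  13 → (0, 'cdccdaaceceacdaeeacadbacd')
  14 → (9, 'ceacdaeeacadbacd')
  15 → (7, 'ceceacdaeeacadbacd')
  16 → (24, 'd')
  17 → (4, 'daaceceacdaeeacadbacd')
  18 → (13, 'daeeacadbacd')
  19 → (20, 'dbacd')
  20 → (1, 'dccdaaceceacdaeeacadbacd')
  21 → (16, 'eacadbacd')
  22 → (10, 'eacdaeeacadbacd')
  23 → (8, 'eceacdaeeacadbacd')
  24 → (15, 'eeacadbacd')

SA = [5, 17, 22, 11, 6, 19, 14, 21, 18, 2, 23, 3, 12, 0, 9, 7, 24, 4, 13, 20, 1, 16, 10, 8, 15]
rank  pair      lcp
   1  s[5:],s[17:]  1  'a'
   2  s[17:],s[22:]  2  'ac'
   3  s[22:],s[11:]  3  'acd'
   4  s[11:],s[6:]  2  'ac'
   5  s[6:],s[19:]  1  'a'
   6  s[19:],s[14:]  1  'a'
   7  s[14:],s[21:]  0  ''
   8  s[21:],s[18:]  0  ''
   9  s[18:],s[2:]  1  'c'
  10  s[2:],s[23:]  1  'c'
  11  s[23:],s[3:]  2  'cd'
  12  s[3:],s[12:]  3  'cda'
  13  s[12:],s[0:]  2  'cd'
  14  s[0:],s[9:]  1  'c'
  15  s[9:],s[7:]  2  'ce'
  16  s[7:],s[24:]  0  ''
  17  s[24:],s[4:]  1  'd'
  18  s[4:],s[13:]  2  'da'
  19  s[13:],s[20:]  1  'd'
  20  s[20:],s[1:]  1  'd'
  21  s[1:],s[16:]  0  ''
  22  s[16:],s[10:]  3  'eac'
  23  s[10:],s[8:]  1  'e'
  24  s[8:],s[15:]  1  'e'

n(n+1)/2 = 25·26/2 = 325
Σ LCP = 0 + 1 + 2 + 3 + 2 + 1 + 1 + 0 + 0 + 1 + 1 + 2 + 3 + 2 + 1 + 2 + 0 + 1 + 2 + 1 + 1 + 0 + 3 + 1 + 1 = 32
distinct = 325 − 32 = 293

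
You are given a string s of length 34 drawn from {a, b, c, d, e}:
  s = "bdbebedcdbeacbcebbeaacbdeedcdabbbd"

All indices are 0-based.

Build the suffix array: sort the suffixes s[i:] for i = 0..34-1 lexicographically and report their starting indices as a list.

[19, 29, 11, 20, 30, 31, 16, 13, 32, 0, 22, 17, 9, 2, 4, 12, 21, 27, 7, 14, 33, 28, 8, 1, 26, 6, 23, 18, 10, 15, 3, 25, 5, 24]

rank | idx | suffix
   0 |  19 | aacbdeedcdabbbd
   1 |  29 | abbbd
   2 |  11 | acbcebbeaacbdeedcdabbbd
   3 |  20 | acbdeedcdabbbd
   4 |  30 | bbbd
   5 |  31 | bbd
   6 |  16 | bbeaacbdeedcdabbbd
   7 |  13 | bcebbeaacbdeedcdabbbd
   8 |  32 | bd
   9 |   0 | bdbebedcdbeacbcebbeaacbdeedcdabbbd
  10 |  22 | bdeedcdabbbd
  11 |  17 | beaacbdeedcdabbbd
  12 |   9 | beacbcebbeaacbdeedcdabbbd
  13 |   2 | bebedcdbeacbcebbeaacbdeedcdabbbd
  14 |   4 | bedcdbeacbcebbeaacbdeedcdabbbd
  15 |  12 | cbcebbeaacbdeedcdabbbd
  16 |  21 | cbdeedcdabbbd
  17 |  27 | cdabbbd
  18 |   7 | cdbeacbcebbeaacbdeedcdabbbd
  19 |  14 | cebbeaacbdeedcdabbbd
  20 |  33 | d
  21 |  28 | dabbbd
  22 |   8 | dbeacbcebbeaacbdeedcdabbbd
  23 |   1 | dbebedcdbeacbcebbeaacbdeedcdabbbd
  24 |  26 | dcdabbbd
  25 |   6 | dcdbeacbcebbeaacbdeedcdabbbd
  26 |  23 | deedcdabbbd
  27 |  18 | eaacbdeedcdabbbd
  28 |  10 | eacbcebbeaacbdeedcdabbbd
  29 |  15 | ebbeaacbdeedcdabbbd
  30 |   3 | ebedcdbeacbcebbeaacbdeedcdabbbd
  31 |  25 | edcdabbbd
  32 |   5 | edcdbeacbcebbeaacbdeedcdabbbd
  33 |  24 | eedcdabbbd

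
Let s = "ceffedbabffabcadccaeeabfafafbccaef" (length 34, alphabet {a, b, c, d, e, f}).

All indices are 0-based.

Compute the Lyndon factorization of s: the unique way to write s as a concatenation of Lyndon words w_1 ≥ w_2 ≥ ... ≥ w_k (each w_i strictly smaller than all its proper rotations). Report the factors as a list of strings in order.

["ceffed", "b", "abff", "abcadccaeeabfafafbccaef"]

emit factor 1: 'ceffed' (i=0, period=6)
emit factor 2: 'b' (i=6, period=1)
emit factor 3: 'abff' (i=7, period=4)
emit factor 4: 'abcadccaeeabfafafbccaef' (i=11, period=23)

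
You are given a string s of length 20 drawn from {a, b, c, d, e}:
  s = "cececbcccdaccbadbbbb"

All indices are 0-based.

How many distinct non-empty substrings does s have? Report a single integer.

186

rank→(start, suffix):
  0 → (10, 'accbadbbbb')
  1 → (14, 'adbbbb')
  2 → (19, 'b')
  3 → (13, 'badbbbb')
  4 → (18, 'bb')
  5 → (17, 'bbb')
  6 → (16, 'bbbb')
  7 → (5, 'bcccdaccbadbbbb')
  8 → (12, 'cbadbbbb')
  9 → (4, 'cbcccdaccbadbbbb')
  10 → (11, 'ccbadbbbb')
  11 → (6, 'cccdaccbadbbbb')
  12 → (7, 'ccdaccbadbbbb')
  13 → (8, 'cdaccbadbbbb')
  14 → (2, 'cecbcccdaccbadbbbb')
  15 → (0, 'cececbcccdaccbadbbbb')
  16 → (9, 'daccbadbbbb')
  17 → (15, 'dbbbb')
  18 → (3, 'ecbcccdaccbadbbbb')
  19 → (1, 'ececbcccdaccbadbbbb')

SA = [10, 14, 19, 13, 18, 17, 16, 5, 12, 4, 11, 6, 7, 8, 2, 0, 9, 15, 3, 1]
rank  pair      lcp
   1  s[10:],s[14:]  1  'a'
   2  s[14:],s[19:]  0  ''
   3  s[19:],s[13:]  1  'b'
   4  s[13:],s[18:]  1  'b'
   5  s[18:],s[17:]  2  'bb'
   6  s[17:],s[16:]  3  'bbb'
   7  s[16:],s[5:]  1  'b'
   8  s[5:],s[12:]  0  ''
   9  s[12:],s[4:]  2  'cb'
  10  s[4:],s[11:]  1  'c'
  11  s[11:],s[6:]  2  'cc'
  12  s[6:],s[7:]  2  'cc'
  13  s[7:],s[8:]  1  'c'
  14  s[8:],s[2:]  1  'c'
  15  s[2:],s[0:]  3  'cec'
  16  s[0:],s[9:]  0  ''
  17  s[9:],s[15:]  1  'd'
  18  s[15:],s[3:]  0  ''
  19  s[3:],s[1:]  2  'ec'

n(n+1)/2 = 20·21/2 = 210
Σ LCP = 0 + 1 + 0 + 1 + 1 + 2 + 3 + 1 + 0 + 2 + 1 + 2 + 2 + 1 + 1 + 3 + 0 + 1 + 0 + 2 = 24
distinct = 210 − 24 = 186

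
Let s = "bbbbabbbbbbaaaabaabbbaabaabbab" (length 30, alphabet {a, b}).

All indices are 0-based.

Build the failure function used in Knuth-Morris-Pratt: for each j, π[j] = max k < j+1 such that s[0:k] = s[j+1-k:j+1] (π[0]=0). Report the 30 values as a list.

π[0] = 0
j=1 s[j]='b': π[1]=1 (border 'b')
j=2 s[j]='b': π[2]=2 (border 'bb')
j=3 s[j]='b': π[3]=3 (border 'bbb')
j=4 s[j]='a': k: 3→2→1→0; π[4]=0 (border '')
j=5 s[j]='b': π[5]=1 (border 'b')
j=6 s[j]='b': π[6]=2 (border 'bb')
j=7 s[j]='b': π[7]=3 (border 'bbb')
j=8 s[j]='b': π[8]=4 (border 'bbbb')
j=9 s[j]='b': k: 4→3; π[9]=4 (border 'bbbb')
j=10 s[j]='b': k: 4→3; π[10]=4 (border 'bbbb')
j=11 s[j]='a': π[11]=5 (border 'bbbba')
j=12 s[j]='a': k: 5→0; π[12]=0 (border '')
j=13 s[j]='a': π[13]=0 (border '')
j=14 s[j]='a': π[14]=0 (border '')
j=15 s[j]='b': π[15]=1 (border 'b')
j=16 s[j]='a': k: 1→0; π[16]=0 (border '')
j=17 s[j]='a': π[17]=0 (border '')
j=18 s[j]='b': π[18]=1 (border 'b')
j=19 s[j]='b': π[19]=2 (border 'bb')
j=20 s[j]='b': π[20]=3 (border 'bbb')
j=21 s[j]='a': k: 3→2→1→0; π[21]=0 (border '')
j=22 s[j]='a': π[22]=0 (border '')
j=23 s[j]='b': π[23]=1 (border 'b')
j=24 s[j]='a': k: 1→0; π[24]=0 (border '')
j=25 s[j]='a': π[25]=0 (border '')
j=26 s[j]='b': π[26]=1 (border 'b')
j=27 s[j]='b': π[27]=2 (border 'bb')
j=28 s[j]='a': k: 2→1→0; π[28]=0 (border '')
j=29 s[j]='b': π[29]=1 (border 'b')

[0, 1, 2, 3, 0, 1, 2, 3, 4, 4, 4, 5, 0, 0, 0, 1, 0, 0, 1, 2, 3, 0, 0, 1, 0, 0, 1, 2, 0, 1]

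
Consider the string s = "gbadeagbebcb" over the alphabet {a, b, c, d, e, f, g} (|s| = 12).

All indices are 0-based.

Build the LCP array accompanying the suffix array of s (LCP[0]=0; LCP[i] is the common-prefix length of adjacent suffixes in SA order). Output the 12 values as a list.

[0, 1, 0, 1, 1, 1, 0, 0, 0, 1, 0, 2]

rank→(start, suffix):
  0 → (2, 'adeagbebcb')
  1 → (5, 'agbebcb')
  2 → (11, 'b')
  3 → (1, 'badeagbebcb')
  4 → (9, 'bcb')
  5 → (7, 'bebcb')
  6 → (10, 'cb')
  7 → (3, 'deagbebcb')
  8 → (4, 'eagbebcb')
  9 → (8, 'ebcb')
  10 → (0, 'gbadeagbebcb')
  11 → (6, 'gbebcb')

SA = [2, 5, 11, 1, 9, 7, 10, 3, 4, 8, 0, 6]
i: (SA[i-1],SA[i]) lcp shared
  1: (2,5) 1 'a'
  2: (5,11) 0 ''
  3: (11,1) 1 'b'
  4: (1,9) 1 'b'
  5: (9,7) 1 'b'
  6: (7,10) 0 ''
  7: (10,3) 0 ''
  8: (3,4) 0 ''
  9: (4,8) 1 'e'
  10: (8,0) 0 ''
  11: (0,6) 2 'gb'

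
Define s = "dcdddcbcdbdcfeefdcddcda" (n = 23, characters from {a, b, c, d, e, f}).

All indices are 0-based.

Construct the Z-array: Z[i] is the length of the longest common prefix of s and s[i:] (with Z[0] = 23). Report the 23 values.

Z[0]=23
i=1: fresh scan; Z[1]=0
i=2: fresh scan; Z[2]=1 scan→box=[2,3)
i=3: fresh scan; Z[3]=1 scan→box=[3,4)
i=4: fresh scan; Z[4]=2 scan→box=[4,6)
i=5: min(r-i=1, Z[1]=0)=0; Z[5]=0
i=6: fresh scan; Z[6]=0
i=7: fresh scan; Z[7]=0
i=8: fresh scan; Z[8]=1 scan→box=[8,9)
i=9: fresh scan; Z[9]=0
i=10: fresh scan; Z[10]=2 scan→box=[10,12)
i=11: min(r-i=1, Z[1]=0)=0; Z[11]=0
i=12: fresh scan; Z[12]=0
i=13: fresh scan; Z[13]=0
i=14: fresh scan; Z[14]=0
i=15: fresh scan; Z[15]=0
i=16: fresh scan; Z[16]=4 scan→box=[16,20)
i=17: min(r-i=3, Z[1]=0)=0; Z[17]=0
i=18: min(r-i=2, Z[2]=1)=1; Z[18]=1
i=19: min(r-i=1, Z[3]=1)=1; Z[19]=3 scan→box=[19,22)
i=20: min(r-i=2, Z[1]=0)=0; Z[20]=0
i=21: min(r-i=1, Z[2]=1)=1; Z[21]=1
i=22: fresh scan; Z[22]=0

[23, 0, 1, 1, 2, 0, 0, 0, 1, 0, 2, 0, 0, 0, 0, 0, 4, 0, 1, 3, 0, 1, 0]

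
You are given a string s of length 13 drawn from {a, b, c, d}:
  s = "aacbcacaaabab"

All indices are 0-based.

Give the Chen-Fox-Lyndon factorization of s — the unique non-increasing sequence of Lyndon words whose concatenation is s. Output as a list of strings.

["aacbcac", "aaabab"]

emit factor 1: 'aacbcac' (i=0, period=7)
emit factor 2: 'aaabab' (i=7, period=6)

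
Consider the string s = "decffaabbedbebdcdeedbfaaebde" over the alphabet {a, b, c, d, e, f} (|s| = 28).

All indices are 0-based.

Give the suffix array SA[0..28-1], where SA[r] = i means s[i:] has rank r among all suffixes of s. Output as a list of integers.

[5, 22, 6, 23, 7, 13, 25, 11, 8, 20, 15, 2, 10, 19, 14, 26, 0, 16, 27, 12, 24, 1, 9, 18, 17, 4, 21, 3]

sorted suffixes:
  #0 SA[0]=5  'aabbedbebdcdeedbfaaebde'
  #1 SA[1]=22  'aaebde'
  #2 SA[2]=6  'abbedbebdcdeedbfaaebde'
  #3 SA[3]=23  'aebde'
  #4 SA[4]=7  'bbedbebdcdeedbfaaebde'
  #5 SA[5]=13  'bdcdeedbfaaebde'
  #6 SA[6]=25  'bde'
  #7 SA[7]=11  'bebdcdeedbfaaebde'
  #8 SA[8]=8  'bedbebdcdeedbfaaebde'
  #9 SA[9]=20  'bfaaebde'
  #10 SA[10]=15  'cdeedbfaaebde'
  #11 SA[11]=2  'cffaabbedbebdcdeedbfaaebde'
  #12 SA[12]=10  'dbebdcdeedbfaaebde'
  #13 SA[13]=19  'dbfaaebde'
  #14 SA[14]=14  'dcdeedbfaaebde'
  #15 SA[15]=26  'de'
  #16 SA[16]=0  'decffaabbedbebdcdeedbfaaebde'
  #17 SA[17]=16  'deedbfaaebde'
  #18 SA[18]=27  'e'
  #19 SA[19]=12  'ebdcdeedbfaaebde'
  #20 SA[20]=24  'ebde'
  #21 SA[21]=1  'ecffaabbedbebdcdeedbfaaebde'
  #22 SA[22]=9  'edbebdcdeedbfaaebde'
  #23 SA[23]=18  'edbfaaebde'
  #24 SA[24]=17  'eedbfaaebde'
  #25 SA[25]=4  'faabbedbebdcdeedbfaaebde'
  #26 SA[26]=21  'faaebde'
  #27 SA[27]=3  'ffaabbedbebdcdeedbfaaebde'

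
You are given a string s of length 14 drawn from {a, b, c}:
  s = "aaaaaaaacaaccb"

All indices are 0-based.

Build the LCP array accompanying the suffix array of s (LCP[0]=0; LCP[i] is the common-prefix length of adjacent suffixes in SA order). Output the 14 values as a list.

rank | idx | suffix
   0 |   0 | aaaaaaaacaaccb
   1 |   1 | aaaaaaacaaccb
   2 |   2 | aaaaaacaaccb
   3 |   3 | aaaaacaaccb
   4 |   4 | aaaacaaccb
   5 |   5 | aaacaaccb
   6 |   6 | aacaaccb
   7 |   9 | aaccb
   8 |   7 | acaaccb
   9 |  10 | accb
  10 |  13 | b
  11 |   8 | caaccb
  12 |  12 | cb
  13 |  11 | ccb

SA = [0, 1, 2, 3, 4, 5, 6, 9, 7, 10, 13, 8, 12, 11]
i: (SA[i-1],SA[i]) lcp shared
  1: (0,1) 7 'aaaaaaa'
  2: (1,2) 6 'aaaaaa'
  3: (2,3) 5 'aaaaa'
  4: (3,4) 4 'aaaa'
  5: (4,5) 3 'aaa'
  6: (5,6) 2 'aa'
  7: (6,9) 3 'aac'
  8: (9,7) 1 'a'
  9: (7,10) 2 'ac'
  10: (10,13) 0 ''
  11: (13,8) 0 ''
  12: (8,12) 1 'c'
  13: (12,11) 1 'c'

[0, 7, 6, 5, 4, 3, 2, 3, 1, 2, 0, 0, 1, 1]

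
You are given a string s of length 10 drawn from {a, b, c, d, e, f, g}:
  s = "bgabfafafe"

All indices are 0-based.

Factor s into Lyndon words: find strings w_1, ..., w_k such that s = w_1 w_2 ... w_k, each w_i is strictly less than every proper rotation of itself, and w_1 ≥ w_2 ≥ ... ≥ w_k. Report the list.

emit factor 1: 'bg' (i=0, period=2)
emit factor 2: 'abfafafe' (i=2, period=8)

["bg", "abfafafe"]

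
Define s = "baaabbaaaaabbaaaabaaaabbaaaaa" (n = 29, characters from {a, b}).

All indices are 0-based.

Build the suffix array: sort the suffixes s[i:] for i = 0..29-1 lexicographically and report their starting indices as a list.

rank→(start, suffix):
  0 → (28, 'a')
  1 → (27, 'aa')
  2 → (26, 'aaa')
  3 → (25, 'aaaa')
  4 → (24, 'aaaaa')
  5 → (6, 'aaaaabbaaaabaaaabbaaaaa')
  6 → (13, 'aaaabaaaabbaaaaa')
  7 → (18, 'aaaabbaaaaa')
  8 → (7, 'aaaabbaaaabaaaabbaaaaa')
  9 → (14, 'aaabaaaabbaaaaa')
  10 → (19, 'aaabbaaaaa')
  11 → (1, 'aaabbaaaaabbaaaabaaaabbaaaaa')
  12 → (8, 'aaabbaaaabaaaabbaaaaa')
  13 → (15, 'aabaaaabbaaaaa')
  14 → (20, 'aabbaaaaa')
  15 → (2, 'aabbaaaaabbaaaabaaaabbaaaaa')
  16 → (9, 'aabbaaaabaaaabbaaaaa')
  17 → (16, 'abaaaabbaaaaa')
  18 → (21, 'abbaaaaa')
  19 → (3, 'abbaaaaabbaaaabaaaabbaaaaa')
  20 → (10, 'abbaaaabaaaabbaaaaa')
  21 → (23, 'baaaaa')
  22 → (5, 'baaaaabbaaaabaaaabbaaaaa')
  23 → (12, 'baaaabaaaabbaaaaa')
  24 → (17, 'baaaabbaaaaa')
  25 → (0, 'baaabbaaaaabbaaaabaaaabbaaaaa')
  26 → (22, 'bbaaaaa')
  27 → (4, 'bbaaaaabbaaaabaaaabbaaaaa')
  28 → (11, 'bbaaaabaaaabbaaaaa')

[28, 27, 26, 25, 24, 6, 13, 18, 7, 14, 19, 1, 8, 15, 20, 2, 9, 16, 21, 3, 10, 23, 5, 12, 17, 0, 22, 4, 11]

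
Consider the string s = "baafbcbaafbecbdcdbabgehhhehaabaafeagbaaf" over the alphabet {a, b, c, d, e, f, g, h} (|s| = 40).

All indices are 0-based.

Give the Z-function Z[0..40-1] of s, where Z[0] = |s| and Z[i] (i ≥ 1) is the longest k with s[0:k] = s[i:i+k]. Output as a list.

Z[0]=40
i=1: i≥r, start 0; Z[1]=0
i=2: i≥r, start 0; Z[2]=0
i=3: i≥r, start 0; Z[3]=0
i=4: i≥r, start 0; Z[4]=1 scan→box=[4,5)
i=5: i≥r, start 0; Z[5]=0
i=6: i≥r, start 0; Z[6]=5 scan→box=[6,11)
i=7: min(r-i=4, Z[1]=0)=0; Z[7]=0
i=8: min(r-i=3, Z[2]=0)=0; Z[8]=0
i=9: min(r-i=2, Z[3]=0)=0; Z[9]=0
i=10: min(r-i=1, Z[4]=1)=1; Z[10]=1
i=11: i≥r, start 0; Z[11]=0
i=12: i≥r, start 0; Z[12]=0
i=13: i≥r, start 0; Z[13]=1 scan→box=[13,14)
i=14: i≥r, start 0; Z[14]=0
i=15: i≥r, start 0; Z[15]=0
i=16: i≥r, start 0; Z[16]=0
i=17: i≥r, start 0; Z[17]=2 scan→box=[17,19)
i=18: min(r-i=1, Z[1]=0)=0; Z[18]=0
i=19: i≥r, start 0; Z[19]=1 scan→box=[19,20)
i=20: i≥r, start 0; Z[20]=0
i=21: i≥r, start 0; Z[21]=0
i=22: i≥r, start 0; Z[22]=0
i=23: i≥r, start 0; Z[23]=0
i=24: i≥r, start 0; Z[24]=0
i=25: i≥r, start 0; Z[25]=0
i=26: i≥r, start 0; Z[26]=0
i=27: i≥r, start 0; Z[27]=0
i=28: i≥r, start 0; Z[28]=0
i=29: i≥r, start 0; Z[29]=4 scan→box=[29,33)
i=30: min(r-i=3, Z[1]=0)=0; Z[30]=0
i=31: min(r-i=2, Z[2]=0)=0; Z[31]=0
i=32: min(r-i=1, Z[3]=0)=0; Z[32]=0
i=33: i≥r, start 0; Z[33]=0
i=34: i≥r, start 0; Z[34]=0
i=35: i≥r, start 0; Z[35]=0
i=36: i≥r, start 0; Z[36]=4 scan→box=[36,40)
i=37: min(r-i=3, Z[1]=0)=0; Z[37]=0
i=38: min(r-i=2, Z[2]=0)=0; Z[38]=0
i=39: min(r-i=1, Z[3]=0)=0; Z[39]=0

[40, 0, 0, 0, 1, 0, 5, 0, 0, 0, 1, 0, 0, 1, 0, 0, 0, 2, 0, 1, 0, 0, 0, 0, 0, 0, 0, 0, 0, 4, 0, 0, 0, 0, 0, 0, 4, 0, 0, 0]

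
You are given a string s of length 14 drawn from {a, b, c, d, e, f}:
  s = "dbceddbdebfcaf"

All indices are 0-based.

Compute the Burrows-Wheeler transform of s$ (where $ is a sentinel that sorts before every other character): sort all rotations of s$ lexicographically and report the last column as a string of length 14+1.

rank  rotation         last
    0  $dbceddbdebfcaf  f
    1  af$dbceddbdebfc  c
    2  bceddbdebfcaf$d  d
    3  bdebfcaf$dbcedd  d
    4  bfcaf$dbceddbde  e
    5  caf$dbceddbdebf  f
    6  ceddbdebfcaf$db  b
    7  dbceddbdebfcaf$  $
    8  dbdebfcaf$dbced  d
    9  ddbdebfcaf$dbce  e
   10  debfcaf$dbceddb  b
   11  ebfcaf$dbceddbd  d
   12  eddbdebfcaf$dbc  c
   13  f$dbceddbdebfca  a
   14  fcaf$dbceddbdeb  b

fcddefb$debdcab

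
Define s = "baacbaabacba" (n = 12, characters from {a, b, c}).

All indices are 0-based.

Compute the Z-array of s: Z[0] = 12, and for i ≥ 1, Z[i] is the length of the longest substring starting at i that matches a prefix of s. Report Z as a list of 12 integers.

[12, 0, 0, 0, 3, 0, 0, 2, 0, 0, 2, 0]

Z[0]=12
i=1: fresh scan; Z[1]=0
i=2: fresh scan; Z[2]=0
i=3: fresh scan; Z[3]=0
i=4: fresh scan; Z[4]=3 grow→box=[4,7)
i=5: min(r-i=2, Z[1]=0)=0; Z[5]=0
i=6: min(r-i=1, Z[2]=0)=0; Z[6]=0
i=7: fresh scan; Z[7]=2 grow→box=[7,9)
i=8: min(r-i=1, Z[1]=0)=0; Z[8]=0
i=9: fresh scan; Z[9]=0
i=10: fresh scan; Z[10]=2 grow→box=[10,12)
i=11: min(r-i=1, Z[1]=0)=0; Z[11]=0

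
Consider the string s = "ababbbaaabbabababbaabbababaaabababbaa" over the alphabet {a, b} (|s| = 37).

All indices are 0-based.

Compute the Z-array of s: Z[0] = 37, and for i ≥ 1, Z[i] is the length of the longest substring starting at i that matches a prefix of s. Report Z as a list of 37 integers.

[37, 0, 2, 0, 0, 0, 1, 1, 2, 0, 0, 4, 0, 5, 0, 2, 0, 0, 1, 2, 0, 0, 4, 0, 3, 0, 1, 1, 4, 0, 5, 0, 2, 0, 0, 1, 1]

Z[0]=37
i=1: fresh scan; Z[1]=0
i=2: fresh scan; Z[2]=2 extend→box=[2,4)
i=3: min(r-i=1, Z[1]=0)=0; Z[3]=0
i=4: fresh scan; Z[4]=0
i=5: fresh scan; Z[5]=0
i=6: fresh scan; Z[6]=1 extend→box=[6,7)
i=7: fresh scan; Z[7]=1 extend→box=[7,8)
i=8: fresh scan; Z[8]=2 extend→box=[8,10)
i=9: min(r-i=1, Z[1]=0)=0; Z[9]=0
i=10: fresh scan; Z[10]=0
i=11: fresh scan; Z[11]=4 extend→box=[11,15)
i=12: min(r-i=3, Z[1]=0)=0; Z[12]=0
i=13: min(r-i=2, Z[2]=2)=2; Z[13]=5 extend→box=[13,18)
i=14: min(r-i=4, Z[1]=0)=0; Z[14]=0
i=15: min(r-i=3, Z[2]=2)=2; Z[15]=2
i=16: min(r-i=2, Z[3]=0)=0; Z[16]=0
i=17: min(r-i=1, Z[4]=0)=0; Z[17]=0
i=18: fresh scan; Z[18]=1 extend→box=[18,19)
i=19: fresh scan; Z[19]=2 extend→box=[19,21)
i=20: min(r-i=1, Z[1]=0)=0; Z[20]=0
i=21: fresh scan; Z[21]=0
i=22: fresh scan; Z[22]=4 extend→box=[22,26)
i=23: min(r-i=3, Z[1]=0)=0; Z[23]=0
i=24: min(r-i=2, Z[2]=2)=2; Z[24]=3 extend→box=[24,27)
i=25: min(r-i=2, Z[1]=0)=0; Z[25]=0
i=26: min(r-i=1, Z[2]=2)=1; Z[26]=1
i=27: fresh scan; Z[27]=1 extend→box=[27,28)
i=28: fresh scan; Z[28]=4 extend→box=[28,32)
i=29: min(r-i=3, Z[1]=0)=0; Z[29]=0
i=30: min(r-i=2, Z[2]=2)=2; Z[30]=5 extend→box=[30,35)
i=31: min(r-i=4, Z[1]=0)=0; Z[31]=0
i=32: min(r-i=3, Z[2]=2)=2; Z[32]=2
i=33: min(r-i=2, Z[3]=0)=0; Z[33]=0
i=34: min(r-i=1, Z[4]=0)=0; Z[34]=0
i=35: fresh scan; Z[35]=1 extend→box=[35,36)
i=36: fresh scan; Z[36]=1 extend→box=[36,37)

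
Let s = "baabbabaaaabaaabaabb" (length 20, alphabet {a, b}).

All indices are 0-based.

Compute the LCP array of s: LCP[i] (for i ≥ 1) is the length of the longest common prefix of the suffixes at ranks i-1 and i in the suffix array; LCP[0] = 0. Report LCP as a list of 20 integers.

rank | idx | suffix
   0 |   7 | aaaabaaabaabb
   1 |   8 | aaabaaabaabb
   2 |  12 | aaabaabb
   3 |   9 | aabaaabaabb
   4 |  13 | aabaabb
   5 |  16 | aabb
   6 |   1 | aabbabaaaabaaabaabb
   7 |   5 | abaaaabaaabaabb
   8 |  10 | abaaabaabb
   9 |  14 | abaabb
  10 |  17 | abb
  11 |   2 | abbabaaaabaaabaabb
  12 |  19 | b
  13 |   6 | baaaabaaabaabb
  14 |  11 | baaabaabb
  15 |  15 | baabb
  16 |   0 | baabbabaaaabaaabaabb
  17 |   4 | babaaaabaaabaabb
  18 |  18 | bb
  19 |   3 | bbabaaaabaaabaabb

SA = [7, 8, 12, 9, 13, 16, 1, 5, 10, 14, 17, 2, 19, 6, 11, 15, 0, 4, 18, 3]
rank  pair      lcp
   1  s[7:],s[8:]  3  'aaa'
   2  s[8:],s[12:]  6  'aaabaa'
   3  s[12:],s[9:]  2  'aa'
   4  s[9:],s[13:]  5  'aabaa'
   5  s[13:],s[16:]  3  'aab'
   6  s[16:],s[1:]  4  'aabb'
   7  s[1:],s[5:]  1  'a'
   8  s[5:],s[10:]  5  'abaaa'
   9  s[10:],s[14:]  4  'abaa'
  10  s[14:],s[17:]  2  'ab'
  11  s[17:],s[2:]  3  'abb'
  12  s[2:],s[19:]  0  ''
  13  s[19:],s[6:]  1  'b'
  14  s[6:],s[11:]  4  'baaa'
  15  s[11:],s[15:]  3  'baa'
  16  s[15:],s[0:]  5  'baabb'
  17  s[0:],s[4:]  2  'ba'
  18  s[4:],s[18:]  1  'b'
  19  s[18:],s[3:]  2  'bb'

[0, 3, 6, 2, 5, 3, 4, 1, 5, 4, 2, 3, 0, 1, 4, 3, 5, 2, 1, 2]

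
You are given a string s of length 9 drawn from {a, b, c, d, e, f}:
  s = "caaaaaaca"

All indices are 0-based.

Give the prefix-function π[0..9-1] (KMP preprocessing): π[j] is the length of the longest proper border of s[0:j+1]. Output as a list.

[0, 0, 0, 0, 0, 0, 0, 1, 2]

π[0] = 0
j=1 s[j]='a': π[1]=0 (border '')
j=2 s[j]='a': π[2]=0 (border '')
j=3 s[j]='a': π[3]=0 (border '')
j=4 s[j]='a': π[4]=0 (border '')
j=5 s[j]='a': π[5]=0 (border '')
j=6 s[j]='a': π[6]=0 (border '')
j=7 s[j]='c': π[7]=1 (border 'c')
j=8 s[j]='a': π[8]=2 (border 'ca')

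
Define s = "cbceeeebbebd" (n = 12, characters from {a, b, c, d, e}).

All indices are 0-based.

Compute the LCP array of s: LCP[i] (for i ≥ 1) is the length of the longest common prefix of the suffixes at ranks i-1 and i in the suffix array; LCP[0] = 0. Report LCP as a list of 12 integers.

sorted suffixes:
  #0 SA[0]=7  'bbebd'
  #1 SA[1]=1  'bceeeebbebd'
  #2 SA[2]=10  'bd'
  #3 SA[3]=8  'bebd'
  #4 SA[4]=0  'cbceeeebbebd'
  #5 SA[5]=2  'ceeeebbebd'
  #6 SA[6]=11  'd'
  #7 SA[7]=6  'ebbebd'
  #8 SA[8]=9  'ebd'
  #9 SA[9]=5  'eebbebd'
  #10 SA[10]=4  'eeebbebd'
  #11 SA[11]=3  'eeeebbebd'

SA = [7, 1, 10, 8, 0, 2, 11, 6, 9, 5, 4, 3]
[i] adj suffixes → lcp
  [1] 7/1 → 1 ('b')
  [2] 1/10 → 1 ('b')
  [3] 10/8 → 1 ('b')
  [4] 8/0 → 0 ('')
  [5] 0/2 → 1 ('c')
  [6] 2/11 → 0 ('')
  [7] 11/6 → 0 ('')
  [8] 6/9 → 2 ('eb')
  [9] 9/5 → 1 ('e')
  [10] 5/4 → 2 ('ee')
  [11] 4/3 → 3 ('eee')

[0, 1, 1, 1, 0, 1, 0, 0, 2, 1, 2, 3]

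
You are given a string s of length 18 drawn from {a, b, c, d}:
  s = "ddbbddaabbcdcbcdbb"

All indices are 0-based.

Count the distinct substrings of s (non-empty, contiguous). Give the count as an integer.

149

rank→(start, suffix):
  0 → (6, 'aabbcdcbcdbb')
  1 → (7, 'abbcdcbcdbb')
  2 → (17, 'b')
  3 → (16, 'bb')
  4 → (8, 'bbcdcbcdbb')
  5 → (2, 'bbddaabbcdcbcdbb')
  6 → (13, 'bcdbb')
  7 → (9, 'bcdcbcdbb')
  8 → (3, 'bddaabbcdcbcdbb')
  9 → (12, 'cbcdbb')
  10 → (14, 'cdbb')
  11 → (10, 'cdcbcdbb')
  12 → (5, 'daabbcdcbcdbb')
  13 → (15, 'dbb')
  14 → (1, 'dbbddaabbcdcbcdbb')
  15 → (11, 'dcbcdbb')
  16 → (4, 'ddaabbcdcbcdbb')
  17 → (0, 'ddbbddaabbcdcbcdbb')

SA = [6, 7, 17, 16, 8, 2, 13, 9, 3, 12, 14, 10, 5, 15, 1, 11, 4, 0]
rank  pair      lcp
   1  s[6:],s[7:]  1  'a'
   2  s[7:],s[17:]  0  ''
   3  s[17:],s[16:]  1  'b'
   4  s[16:],s[8:]  2  'bb'
   5  s[8:],s[2:]  2  'bb'
   6  s[2:],s[13:]  1  'b'
   7  s[13:],s[9:]  3  'bcd'
   8  s[9:],s[3:]  1  'b'
   9  s[3:],s[12:]  0  ''
  10  s[12:],s[14:]  1  'c'
  11  s[14:],s[10:]  2  'cd'
  12  s[10:],s[5:]  0  ''
  13  s[5:],s[15:]  1  'd'
  14  s[15:],s[1:]  3  'dbb'
  15  s[1:],s[11:]  1  'd'
  16  s[11:],s[4:]  1  'd'
  17  s[4:],s[0:]  2  'dd'

n(n+1)/2 = 18·19/2 = 171
Σ LCP = 0 + 1 + 0 + 1 + 2 + 2 + 1 + 3 + 1 + 0 + 1 + 2 + 0 + 1 + 3 + 1 + 1 + 2 = 22
distinct = 171 − 22 = 149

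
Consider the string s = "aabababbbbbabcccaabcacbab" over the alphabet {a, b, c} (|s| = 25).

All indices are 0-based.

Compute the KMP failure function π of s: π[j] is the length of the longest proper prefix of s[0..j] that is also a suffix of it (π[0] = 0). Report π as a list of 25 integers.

π[0] = 0
j=1 s[j]='a': π[1]=1 (border 'a')
j=2 s[j]='b': k: 1→0; π[2]=0 (border '')
j=3 s[j]='a': π[3]=1 (border 'a')
j=4 s[j]='b': k: 1→0; π[4]=0 (border '')
j=5 s[j]='a': π[5]=1 (border 'a')
j=6 s[j]='b': k: 1→0; π[6]=0 (border '')
j=7 s[j]='b': π[7]=0 (border '')
j=8 s[j]='b': π[8]=0 (border '')
j=9 s[j]='b': π[9]=0 (border '')
j=10 s[j]='b': π[10]=0 (border '')
j=11 s[j]='a': π[11]=1 (border 'a')
j=12 s[j]='b': k: 1→0; π[12]=0 (border '')
j=13 s[j]='c': π[13]=0 (border '')
j=14 s[j]='c': π[14]=0 (border '')
j=15 s[j]='c': π[15]=0 (border '')
j=16 s[j]='a': π[16]=1 (border 'a')
j=17 s[j]='a': π[17]=2 (border 'aa')
j=18 s[j]='b': π[18]=3 (border 'aab')
j=19 s[j]='c': k: 3→0; π[19]=0 (border '')
j=20 s[j]='a': π[20]=1 (border 'a')
j=21 s[j]='c': k: 1→0; π[21]=0 (border '')
j=22 s[j]='b': π[22]=0 (border '')
j=23 s[j]='a': π[23]=1 (border 'a')
j=24 s[j]='b': k: 1→0; π[24]=0 (border '')

[0, 1, 0, 1, 0, 1, 0, 0, 0, 0, 0, 1, 0, 0, 0, 0, 1, 2, 3, 0, 1, 0, 0, 1, 0]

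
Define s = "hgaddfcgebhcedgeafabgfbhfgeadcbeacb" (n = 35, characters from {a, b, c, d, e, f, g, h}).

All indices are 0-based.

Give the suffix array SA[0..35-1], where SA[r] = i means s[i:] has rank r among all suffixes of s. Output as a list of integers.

rank | idx | suffix
   0 |  18 | abgfbhfgeadcbeacb
   1 |  32 | acb
   2 |  27 | adcbeacb
   3 |   2 | addfcgebhcedgeafabgfbhfgeadcbeacb
   4 |  16 | afabgfbhfgeadcbeacb
   5 |  34 | b
   6 |  30 | beacb
   7 |  19 | bgfbhfgeadcbeacb
   8 |   9 | bhcedgeafabgfbhfgeadcbeacb
   9 |  22 | bhfgeadcbeacb
  10 |  33 | cb
  11 |  29 | cbeacb
  12 |  11 | cedgeafabgfbhfgeadcbeacb
  13 |   6 | cgebhcedgeafabgfbhfgeadcbeacb
  14 |  28 | dcbeacb
  15 |   3 | ddfcgebhcedgeafabgfbhfgeadcbeacb
  16 |   4 | dfcgebhcedgeafabgfbhfgeadcbeacb
  17 |  13 | dgeafabgfbhfgeadcbeacb
  18 |  31 | eacb
  19 |  26 | eadcbeacb
  20 |  15 | eafabgfbhfgeadcbeacb
  21 |   8 | ebhcedgeafabgfbhfgeadcbeacb
  22 |  12 | edgeafabgfbhfgeadcbeacb
  23 |  17 | fabgfbhfgeadcbeacb
  24 |  21 | fbhfgeadcbeacb
  25 |   5 | fcgebhcedgeafabgfbhfgeadcbeacb
  26 |  24 | fgeadcbeacb
  27 |   1 | gaddfcgebhcedgeafabgfbhfgeadcbeacb
  28 |  25 | geadcbeacb
  29 |  14 | geafabgfbhfgeadcbeacb
  30 |   7 | gebhcedgeafabgfbhfgeadcbeacb
  31 |  20 | gfbhfgeadcbeacb
  32 |  10 | hcedgeafabgfbhfgeadcbeacb
  33 |  23 | hfgeadcbeacb
  34 |   0 | hgaddfcgebhcedgeafabgfbhfgeadcbeacb

[18, 32, 27, 2, 16, 34, 30, 19, 9, 22, 33, 29, 11, 6, 28, 3, 4, 13, 31, 26, 15, 8, 12, 17, 21, 5, 24, 1, 25, 14, 7, 20, 10, 23, 0]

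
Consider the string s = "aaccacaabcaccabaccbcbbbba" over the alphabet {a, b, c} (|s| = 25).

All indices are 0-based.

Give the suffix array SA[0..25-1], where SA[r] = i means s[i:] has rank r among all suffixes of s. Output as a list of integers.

rank→(start, suffix):
  0 → (24, 'a')
  1 → (6, 'aabcaccabaccbcbbbba')
  2 → (0, 'aaccacaabcaccabaccbcbbbba')
  3 → (13, 'abaccbcbbbba')
  4 → (7, 'abcaccabaccbcbbbba')
  5 → (4, 'acaabcaccabaccbcbbbba')
  6 → (10, 'accabaccbcbbbba')
  7 → (1, 'accacaabcaccabaccbcbbbba')
  8 → (15, 'accbcbbbba')
  9 → (23, 'ba')
  10 → (14, 'baccbcbbbba')
  11 → (22, 'bba')
  12 → (21, 'bbba')
  13 → (20, 'bbbba')
  14 → (8, 'bcaccabaccbcbbbba')
  15 → (18, 'bcbbbba')
  16 → (5, 'caabcaccabaccbcbbbba')
  17 → (12, 'cabaccbcbbbba')
  18 → (3, 'cacaabcaccabaccbcbbbba')
  19 → (9, 'caccabaccbcbbbba')
  20 → (19, 'cbbbba')
  21 → (17, 'cbcbbbba')
  22 → (11, 'ccabaccbcbbbba')
  23 → (2, 'ccacaabcaccabaccbcbbbba')
  24 → (16, 'ccbcbbbba')

[24, 6, 0, 13, 7, 4, 10, 1, 15, 23, 14, 22, 21, 20, 8, 18, 5, 12, 3, 9, 19, 17, 11, 2, 16]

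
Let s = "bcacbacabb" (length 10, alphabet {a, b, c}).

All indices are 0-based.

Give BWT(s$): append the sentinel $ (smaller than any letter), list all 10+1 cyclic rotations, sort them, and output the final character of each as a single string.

rank  rotation     last
    0  $bcacbacabb  b
    1  abb$bcacbac  c
    2  acabb$bcacb  b
    3  acbacabb$bc  c
    4  b$bcacbacab  b
    5  bacabb$bcac  c
    6  bb$bcacbaca  a
    7  bcacbacabb$  $
    8  cabb$bcacba  a
    9  cacbacabb$b  b
   10  cbacabb$bca  a

bcbcbca$aba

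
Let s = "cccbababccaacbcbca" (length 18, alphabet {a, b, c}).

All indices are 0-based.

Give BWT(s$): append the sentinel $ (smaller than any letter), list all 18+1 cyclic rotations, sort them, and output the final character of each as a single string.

rank  rotation             last
    0  $cccbababccaacbcbca  a
    1  a$cccbababccaacbcbc  c
    2  aacbcbca$cccbababcc  c
    3  ababccaacbcbca$cccb  b
    4  abccaacbcbca$cccbab  b
    5  acbcbca$cccbababcca  a
    6  bababccaacbcbca$ccc  c
    7  babccaacbcbca$cccba  a
    8  bca$cccbababccaacbc  c
    9  bcbca$cccbababccaac  c
   10  bccaacbcbca$cccbaba  a
   11  ca$cccbababccaacbcb  b
   12  caacbcbca$cccbababc  c
   13  cbababccaacbcbca$cc  c
   14  cbca$cccbababccaacb  b
   15  cbcbca$cccbababccaa  a
   16  ccaacbcbca$cccbabab  b
   17  ccbababccaacbcbca$c  c
   18  cccbababccaacbcbca$  $

accbbacaccabccbabc$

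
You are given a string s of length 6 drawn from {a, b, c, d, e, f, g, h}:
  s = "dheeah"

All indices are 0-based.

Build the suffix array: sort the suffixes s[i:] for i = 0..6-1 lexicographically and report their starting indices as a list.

[4, 0, 3, 2, 5, 1]

sorted suffixes:
  #0 SA[0]=4  'ah'
  #1 SA[1]=0  'dheeah'
  #2 SA[2]=3  'eah'
  #3 SA[3]=2  'eeah'
  #4 SA[4]=5  'h'
  #5 SA[5]=1  'heeah'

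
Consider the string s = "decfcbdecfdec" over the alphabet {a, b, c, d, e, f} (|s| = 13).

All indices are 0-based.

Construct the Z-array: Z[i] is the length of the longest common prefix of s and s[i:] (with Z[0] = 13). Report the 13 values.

[13, 0, 0, 0, 0, 0, 4, 0, 0, 0, 3, 0, 0]

Z[0]=13
i=1: outside box; Z[1]=0
i=2: outside box; Z[2]=0
i=3: outside box; Z[3]=0
i=4: outside box; Z[4]=0
i=5: outside box; Z[5]=0
i=6: outside box; Z[6]=4 extend→box=[6,10)
i=7: min(r-i=3, Z[1]=0)=0; Z[7]=0
i=8: min(r-i=2, Z[2]=0)=0; Z[8]=0
i=9: min(r-i=1, Z[3]=0)=0; Z[9]=0
i=10: outside box; Z[10]=3 extend→box=[10,13)
i=11: min(r-i=2, Z[1]=0)=0; Z[11]=0
i=12: min(r-i=1, Z[2]=0)=0; Z[12]=0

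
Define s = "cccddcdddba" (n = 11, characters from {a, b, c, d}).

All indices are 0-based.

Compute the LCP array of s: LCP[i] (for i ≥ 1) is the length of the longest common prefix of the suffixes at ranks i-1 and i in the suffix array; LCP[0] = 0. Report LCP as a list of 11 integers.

[0, 0, 0, 2, 1, 3, 0, 1, 1, 2, 2]

sorted suffixes:
  #0 SA[0]=10  'a'
  #1 SA[1]=9  'ba'
  #2 SA[2]=0  'cccddcdddba'
  #3 SA[3]=1  'ccddcdddba'
  #4 SA[4]=2  'cddcdddba'
  #5 SA[5]=5  'cdddba'
  #6 SA[6]=8  'dba'
  #7 SA[7]=4  'dcdddba'
  #8 SA[8]=7  'ddba'
  #9 SA[9]=3  'ddcdddba'
  #10 SA[10]=6  'dddba'

SA = [10, 9, 0, 1, 2, 5, 8, 4, 7, 3, 6]
i: (SA[i-1],SA[i]) lcp shared
  1: (10,9) 0 ''
  2: (9,0) 0 ''
  3: (0,1) 2 'cc'
  4: (1,2) 1 'c'
  5: (2,5) 3 'cdd'
  6: (5,8) 0 ''
  7: (8,4) 1 'd'
  8: (4,7) 1 'd'
  9: (7,3) 2 'dd'
  10: (3,6) 2 'dd'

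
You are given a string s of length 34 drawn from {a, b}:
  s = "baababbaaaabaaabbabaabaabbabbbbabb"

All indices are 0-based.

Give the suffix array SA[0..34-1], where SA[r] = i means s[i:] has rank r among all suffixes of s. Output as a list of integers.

[7, 8, 12, 9, 19, 1, 13, 22, 10, 17, 20, 2, 31, 4, 14, 23, 26, 33, 6, 11, 18, 0, 21, 16, 30, 3, 25, 32, 5, 15, 29, 24, 28, 27]

rank | idx | suffix
   0 |   7 | aaaabaaabbabaabaabbabbbbabb
   1 |   8 | aaabaaabbabaabaabbabbbbabb
   2 |  12 | aaabbabaabaabbabbbbabb
   3 |   9 | aabaaabbabaabaabbabbbbabb
   4 |  19 | aabaabbabbbbabb
   5 |   1 | aababbaaaabaaabbabaabaabbabbbbabb
   6 |  13 | aabbabaabaabbabbbbabb
   7 |  22 | aabbabbbbabb
   8 |  10 | abaaabbabaabaabbabbbbabb
   9 |  17 | abaabaabbabbbbabb
  10 |  20 | abaabbabbbbabb
  11 |   2 | ababbaaaabaaabbabaabaabbabbbbabb
  12 |  31 | abb
  13 |   4 | abbaaaabaaabbabaabaabbabbbbabb
  14 |  14 | abbabaabaabbabbbbabb
  15 |  23 | abbabbbbabb
  16 |  26 | abbbbabb
  17 |  33 | b
  18 |   6 | baaaabaaabbabaabaabbabbbbabb
  19 |  11 | baaabbabaabaabbabbbbabb
  20 |  18 | baabaabbabbbbabb
  21 |   0 | baababbaaaabaaabbabaabaabbabbbbabb
  22 |  21 | baabbabbbbabb
  23 |  16 | babaabaabbabbbbabb
  24 |  30 | babb
  25 |   3 | babbaaaabaaabbabaabaabbabbbbabb
  26 |  25 | babbbbabb
  27 |  32 | bb
  28 |   5 | bbaaaabaaabbabaabaabbabbbbabb
  29 |  15 | bbabaabaabbabbbbabb
  30 |  29 | bbabb
  31 |  24 | bbabbbbabb
  32 |  28 | bbbabb
  33 |  27 | bbbbabb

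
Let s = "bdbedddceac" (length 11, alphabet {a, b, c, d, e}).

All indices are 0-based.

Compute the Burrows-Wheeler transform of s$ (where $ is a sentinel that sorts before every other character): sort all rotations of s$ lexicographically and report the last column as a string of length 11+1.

ce$dadbddecb

rank  rotation      last
    0  $bdbedddceac  c
    1  ac$bdbedddce  e
    2  bdbedddceac$  $
    3  bedddceac$bd  d
    4  c$bdbedddcea  a
    5  ceac$bdbeddd  d
    6  dbedddceac$b  b
    7  dceac$bdbedd  d
    8  ddceac$bdbed  d
    9  dddceac$bdbe  e
   10  eac$bdbedddc  c
   11  edddceac$bdb  b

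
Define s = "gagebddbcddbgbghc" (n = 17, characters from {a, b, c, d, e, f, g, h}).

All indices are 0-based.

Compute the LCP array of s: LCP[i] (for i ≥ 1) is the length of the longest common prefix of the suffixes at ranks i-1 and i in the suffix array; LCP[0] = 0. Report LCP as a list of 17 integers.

sorted suffixes:
  #0 SA[0]=1  'agebddbcddbgbghc'
  #1 SA[1]=7  'bcddbgbghc'
  #2 SA[2]=4  'bddbcddbgbghc'
  #3 SA[3]=11  'bgbghc'
  #4 SA[4]=13  'bghc'
  #5 SA[5]=16  'c'
  #6 SA[6]=8  'cddbgbghc'
  #7 SA[7]=6  'dbcddbgbghc'
  #8 SA[8]=10  'dbgbghc'
  #9 SA[9]=5  'ddbcddbgbghc'
  #10 SA[10]=9  'ddbgbghc'
  #11 SA[11]=3  'ebddbcddbgbghc'
  #12 SA[12]=0  'gagebddbcddbgbghc'
  #13 SA[13]=12  'gbghc'
  #14 SA[14]=2  'gebddbcddbgbghc'
  #15 SA[15]=14  'ghc'
  #16 SA[16]=15  'hc'

SA = [1, 7, 4, 11, 13, 16, 8, 6, 10, 5, 9, 3, 0, 12, 2, 14, 15]
[i] adj suffixes → lcp
  [1] 1/7 → 0 ('')
  [2] 7/4 → 1 ('b')
  [3] 4/11 → 1 ('b')
  [4] 11/13 → 2 ('bg')
  [5] 13/16 → 0 ('')
  [6] 16/8 → 1 ('c')
  [7] 8/6 → 0 ('')
  [8] 6/10 → 2 ('db')
  [9] 10/5 → 1 ('d')
  [10] 5/9 → 3 ('ddb')
  [11] 9/3 → 0 ('')
  [12] 3/0 → 0 ('')
  [13] 0/12 → 1 ('g')
  [14] 12/2 → 1 ('g')
  [15] 2/14 → 1 ('g')
  [16] 14/15 → 0 ('')

[0, 0, 1, 1, 2, 0, 1, 0, 2, 1, 3, 0, 0, 1, 1, 1, 0]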